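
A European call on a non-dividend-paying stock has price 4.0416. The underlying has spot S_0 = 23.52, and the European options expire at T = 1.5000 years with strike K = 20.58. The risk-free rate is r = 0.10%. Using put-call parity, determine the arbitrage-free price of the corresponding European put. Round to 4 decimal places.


Put-call parity: C - P = S_0 * exp(-qT) - K * exp(-rT).
S_0 * exp(-qT) = 23.5200 * 1.00000000 = 23.52000000
K * exp(-rT) = 20.5800 * 0.99850112 = 20.54915314
P = C - S*exp(-qT) + K*exp(-rT)
P = 4.0416 - 23.52000000 + 20.54915314 = 1.0708

Answer: Put price = 1.0708


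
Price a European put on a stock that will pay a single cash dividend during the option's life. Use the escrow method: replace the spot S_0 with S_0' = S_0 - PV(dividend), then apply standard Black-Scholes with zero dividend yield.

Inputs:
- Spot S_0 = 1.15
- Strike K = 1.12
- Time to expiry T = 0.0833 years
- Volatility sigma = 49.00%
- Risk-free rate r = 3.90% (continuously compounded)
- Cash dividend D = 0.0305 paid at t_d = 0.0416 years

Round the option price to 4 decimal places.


Answer: Price = 0.0614

Derivation:
PV(D) = D * exp(-r * t_d) = 0.0305 * 0.99837892 = 0.03045056
S_0' = S_0 - PV(D) = 1.1500 - 0.03045056 = 1.11954944
d1 = (ln(S_0'/K) + (r + sigma^2/2)*T) / (sigma*sqrt(T)) = 0.09083773
d2 = d1 - sigma*sqrt(T) = -0.05058479
exp(-rT) = 0.99675657
N(-d1) = 0.46381076; N(-d2) = 0.52017181
P = K * exp(-rT) * N(-d2) - S_0' * N(-d1) = 1.1200 * 0.99675657 * 0.52017181 - 1.11954944 * 0.46381076 = 0.0614


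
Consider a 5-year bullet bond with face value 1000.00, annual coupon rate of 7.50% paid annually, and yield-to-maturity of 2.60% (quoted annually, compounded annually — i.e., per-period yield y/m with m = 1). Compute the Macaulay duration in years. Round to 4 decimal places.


Answer: Macaulay duration = 4.4191 years

Derivation:
Coupon per period c = face * coupon_rate / m = 75.000000
Periods per year m = 1; per-period yield y/m = 0.026000
Number of cashflows N = 5
Cashflows (t years, CF_t, discount factor 1/(1+y/m)^(m*t), PV):
  t = 1.0000: CF_t = 75.000000, DF = 0.974659, PV = 73.099415
  t = 2.0000: CF_t = 75.000000, DF = 0.949960, PV = 71.246993
  t = 3.0000: CF_t = 75.000000, DF = 0.925887, PV = 69.441514
  t = 4.0000: CF_t = 75.000000, DF = 0.902424, PV = 67.681788
  t = 5.0000: CF_t = 1075.000000, DF = 0.879555, PV = 945.522048
Price P = sum_t PV_t = 1226.991758
Macaulay numerator sum_t t * PV_t:
  t * PV_t at t = 1.0000: 73.099415
  t * PV_t at t = 2.0000: 142.493987
  t * PV_t at t = 3.0000: 208.324542
  t * PV_t at t = 4.0000: 270.727150
  t * PV_t at t = 5.0000: 4727.610241
Macaulay duration D = (sum_t t * PV_t) / P = 5422.255335 / 1226.991758 = 4.419146


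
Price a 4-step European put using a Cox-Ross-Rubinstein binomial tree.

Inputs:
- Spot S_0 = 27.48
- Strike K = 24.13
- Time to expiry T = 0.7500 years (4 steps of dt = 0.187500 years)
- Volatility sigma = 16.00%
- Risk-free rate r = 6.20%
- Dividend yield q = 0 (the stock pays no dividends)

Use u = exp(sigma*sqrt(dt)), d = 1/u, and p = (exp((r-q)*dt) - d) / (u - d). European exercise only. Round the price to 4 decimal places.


Answer: Price = V(0,0) = 0.1469

Derivation:
dt = T/N = 0.187500
u = exp(sigma*sqrt(dt)) = 1.071738; d = 1/u = 0.933063
p = (exp((r-q)*dt) - d) / (u - d) = 0.567005
Discount per step: exp(-r*dt) = 0.988442
Stock lattice S(k, i) with i counting down-moves:
  k=0: S(0,0) = 27.4800
  k=1: S(1,0) = 29.4514; S(1,1) = 25.6406
  k=2: S(2,0) = 31.5642; S(2,1) = 27.4800; S(2,2) = 23.9243
  k=3: S(3,0) = 33.8285; S(3,1) = 29.4514; S(3,2) = 25.6406; S(3,3) = 22.3229
  k=4: S(4,0) = 36.2553; S(4,1) = 31.5642; S(4,2) = 27.4800; S(4,3) = 23.9243; S(4,4) = 20.8287
Terminal payoffs V(N, i) = max(K - S_T, 0):
  V(4,0) = 0.000000; V(4,1) = 0.000000; V(4,2) = 0.000000; V(4,3) = 0.205707; V(4,4) = 3.301331
Backward induction: V(k, i) = exp(-r*dt) * [p * V(k+1, i) + (1-p) * V(k+1, i+1)].
  V(3,0) = exp(-r*dt) * [p*0.000000 + (1-p)*0.000000] = 0.000000
  V(3,1) = exp(-r*dt) * [p*0.000000 + (1-p)*0.000000] = 0.000000
  V(3,2) = exp(-r*dt) * [p*0.000000 + (1-p)*0.205707] = 0.088041
  V(3,3) = exp(-r*dt) * [p*0.205707 + (1-p)*3.301331] = 1.528228
  V(2,0) = exp(-r*dt) * [p*0.000000 + (1-p)*0.000000] = 0.000000
  V(2,1) = exp(-r*dt) * [p*0.000000 + (1-p)*0.088041] = 0.037681
  V(2,2) = exp(-r*dt) * [p*0.088041 + (1-p)*1.528228] = 0.703410
  V(1,0) = exp(-r*dt) * [p*0.000000 + (1-p)*0.037681] = 0.016127
  V(1,1) = exp(-r*dt) * [p*0.037681 + (1-p)*0.703410] = 0.322171
  V(0,0) = exp(-r*dt) * [p*0.016127 + (1-p)*0.322171] = 0.146925


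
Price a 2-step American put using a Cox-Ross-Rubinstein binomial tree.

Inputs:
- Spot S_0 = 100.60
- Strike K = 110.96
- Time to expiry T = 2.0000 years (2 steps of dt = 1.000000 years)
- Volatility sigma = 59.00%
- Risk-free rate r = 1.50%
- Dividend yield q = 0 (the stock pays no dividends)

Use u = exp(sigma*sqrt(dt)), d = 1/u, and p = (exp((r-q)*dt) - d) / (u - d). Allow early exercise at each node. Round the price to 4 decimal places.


dt = T/N = 1.000000
u = exp(sigma*sqrt(dt)) = 1.803988; d = 1/u = 0.554327
p = (exp((r-q)*dt) - d) / (u - d) = 0.368729
Discount per step: exp(-r*dt) = 0.985112
Stock lattice S(k, i) with i counting down-moves:
  k=0: S(0,0) = 100.6000
  k=1: S(1,0) = 181.4812; S(1,1) = 55.7653
  k=2: S(2,0) = 327.3900; S(2,1) = 100.6000; S(2,2) = 30.9122
Terminal payoffs V(N, i) = max(K - S_T, 0):
  V(2,0) = 0.000000; V(2,1) = 10.360000; V(2,2) = 80.047759
Backward induction: V(k, i) = exp(-r*dt) * [p * V(k+1, i) + (1-p) * V(k+1, i+1)]; then take max(V_cont, immediate exercise) for American.
  V(1,0) = exp(-r*dt) * [p*0.000000 + (1-p)*10.360000] = 6.442604; exercise = 0.000000; V(1,0) = max -> 6.442604
  V(1,1) = exp(-r*dt) * [p*10.360000 + (1-p)*80.047759] = 53.542696; exercise = 55.194675; V(1,1) = max -> 55.194675
  V(0,0) = exp(-r*dt) * [p*6.442604 + (1-p)*55.194675] = 36.664283; exercise = 10.360000; V(0,0) = max -> 36.664283

Answer: Price = V(0,0) = 36.6643


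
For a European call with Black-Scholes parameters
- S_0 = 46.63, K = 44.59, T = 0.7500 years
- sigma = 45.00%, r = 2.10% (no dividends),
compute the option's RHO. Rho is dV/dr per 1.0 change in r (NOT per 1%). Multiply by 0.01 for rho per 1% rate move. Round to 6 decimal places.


d1 = 0.3500589952; d2 = -0.0396524366
phi(d1) = 0.3752325983; exp(-qT) = 1.0000000000; exp(-rT) = 0.9843733826
N(d2) = 0.4841851110
Rho = K*T*exp(-rT)*N(d2) = 44.5900 * 0.7500 * 0.9843733826 * 0.4841851110 = 15.939329

Answer: Rho = 15.939329


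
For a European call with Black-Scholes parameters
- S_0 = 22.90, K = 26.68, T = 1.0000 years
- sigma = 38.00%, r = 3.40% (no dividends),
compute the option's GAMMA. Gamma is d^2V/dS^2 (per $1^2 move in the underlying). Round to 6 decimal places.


Answer: Gamma = 0.045502

Derivation:
d1 = -0.1225718697; d2 = -0.5025718697
phi(d1) = 0.3959566811; exp(-qT) = 1.0000000000; exp(-rT) = 0.9665715046
Gamma = exp(-qT) * phi(d1) / (S * sigma * sqrt(T)) = 1.0000000000 * 0.3959566811 / (22.9000 * 0.3800 * 1.0000000000) = 0.045502


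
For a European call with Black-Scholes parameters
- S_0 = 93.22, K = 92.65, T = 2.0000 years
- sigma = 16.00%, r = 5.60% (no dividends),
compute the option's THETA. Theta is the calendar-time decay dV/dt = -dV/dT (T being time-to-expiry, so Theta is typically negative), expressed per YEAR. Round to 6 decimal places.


d1 = 0.6352176133; d2 = 0.4089434434
phi(d1) = 0.3260549866; exp(-qT) = 1.0000000000; exp(-rT) = 0.8940442575
Theta = -S*exp(-qT)*phi(d1)*sigma/(2*sqrt(T)) - r*K*exp(-rT)*N(d2) + q*S*exp(-qT)*N(d1)
N(d1) = 0.7373567513; N(d2) = 0.6587094167; sqrt(T) = 1.4142135624
Term 1 = -93.2200 * 1.0000000000 * 0.3260549866 * 0.1600 / (2 * 1.4142135624) = -1.7193921291
Term 2 = -0.0560 * 92.6500 * 0.8940442575 * 0.6587094167 = -3.0555285128
Term 3 = 0 (no dividend yield, q = 0)
Theta = -1.7193921291 + (-3.0555285128) + (0.0000000000) = -4.774921

Answer: Theta = -4.774921


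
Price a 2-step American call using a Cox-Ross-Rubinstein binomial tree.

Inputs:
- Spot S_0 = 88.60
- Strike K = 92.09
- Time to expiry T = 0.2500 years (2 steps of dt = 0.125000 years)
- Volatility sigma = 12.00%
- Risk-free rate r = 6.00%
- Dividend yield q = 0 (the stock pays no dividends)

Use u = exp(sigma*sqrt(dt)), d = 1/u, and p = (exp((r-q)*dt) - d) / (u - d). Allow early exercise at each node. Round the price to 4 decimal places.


Answer: Price = V(0,0) = 1.4341

Derivation:
dt = T/N = 0.125000
u = exp(sigma*sqrt(dt)) = 1.043339; d = 1/u = 0.958461
p = (exp((r-q)*dt) - d) / (u - d) = 0.578089
Discount per step: exp(-r*dt) = 0.992528
Stock lattice S(k, i) with i counting down-moves:
  k=0: S(0,0) = 88.6000
  k=1: S(1,0) = 92.4399; S(1,1) = 84.9196
  k=2: S(2,0) = 96.4461; S(2,1) = 88.6000; S(2,2) = 81.3922
Terminal payoffs V(N, i) = max(S_T - K, 0):
  V(2,0) = 4.356136; V(2,1) = 0.000000; V(2,2) = 0.000000
Backward induction: V(k, i) = exp(-r*dt) * [p * V(k+1, i) + (1-p) * V(k+1, i+1)]; then take max(V_cont, immediate exercise) for American.
  V(1,0) = exp(-r*dt) * [p*4.356136 + (1-p)*0.000000] = 2.499418; exercise = 0.349859; V(1,0) = max -> 2.499418
  V(1,1) = exp(-r*dt) * [p*0.000000 + (1-p)*0.000000] = 0.000000; exercise = 0.000000; V(1,1) = max -> 0.000000
  V(0,0) = exp(-r*dt) * [p*2.499418 + (1-p)*0.000000] = 1.434090; exercise = 0.000000; V(0,0) = max -> 1.434090


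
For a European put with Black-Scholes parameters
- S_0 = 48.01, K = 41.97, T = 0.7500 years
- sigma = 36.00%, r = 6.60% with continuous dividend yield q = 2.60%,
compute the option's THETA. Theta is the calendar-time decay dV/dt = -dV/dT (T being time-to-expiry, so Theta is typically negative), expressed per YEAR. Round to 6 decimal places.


d1 = 0.6833718101; d2 = 0.3716026647
phi(d1) = 0.3158660497; exp(-qT) = 0.9806888952; exp(-rT) = 0.9517051581
Theta = -S*exp(-qT)*phi(d1)*sigma/(2*sqrt(T)) + r*K*exp(-rT)*N(-d2) - q*S*exp(-qT)*N(-d1)
N(-d1) = 0.2471859642; N(-d2) = 0.3550943524; sqrt(T) = 0.8660254038
Term 1 = -48.0100 * 0.9806888952 * 0.3158660497 * 0.3600 / (2 * 0.8660254038) = -3.0910624973
Term 2 = 0.0660 * 41.9700 * 0.9517051581 * 0.3550943524 = 0.9361147601
Term 3 = -0.0260 * 48.0100 * 0.9806888952 * 0.2471859642 = -0.3025938649
Theta = -3.0910624973 + (0.9361147601) + (-0.3025938649) = -2.457542

Answer: Theta = -2.457542


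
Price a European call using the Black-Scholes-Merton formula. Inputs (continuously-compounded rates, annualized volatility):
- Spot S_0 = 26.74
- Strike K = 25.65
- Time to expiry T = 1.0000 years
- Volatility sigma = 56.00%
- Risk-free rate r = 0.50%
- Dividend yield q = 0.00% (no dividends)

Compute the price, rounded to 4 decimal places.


Answer: Price = 6.3909

Derivation:
d1 = (ln(S/K) + (r - q + 0.5*sigma^2) * T) / (sigma * sqrt(T)) = 0.36324464
d2 = d1 - sigma * sqrt(T) = -0.19675536
exp(-rT) = 0.99501248; exp(-qT) = 1.00000000
C = S_0 * exp(-qT) * N(d1) - K * exp(-rT) * N(d2)
N(d1) = 0.64178893; N(d2) = 0.42200949
C = 26.7400 * 1.00000000 * 0.64178893 - 25.6500 * 0.99501248 * 0.42200949 = 6.3909


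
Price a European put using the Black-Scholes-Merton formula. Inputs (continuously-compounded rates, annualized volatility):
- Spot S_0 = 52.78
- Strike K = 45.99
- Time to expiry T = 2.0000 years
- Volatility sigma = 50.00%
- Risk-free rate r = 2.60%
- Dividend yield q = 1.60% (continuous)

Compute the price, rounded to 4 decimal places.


Answer: Price = 9.6759

Derivation:
d1 = (ln(S/K) + (r - q + 0.5*sigma^2) * T) / (sigma * sqrt(T)) = 0.57658668
d2 = d1 - sigma * sqrt(T) = -0.13052010
exp(-rT) = 0.94932887; exp(-qT) = 0.96850658
P = K * exp(-rT) * N(-d2) - S_0 * exp(-qT) * N(-d1)
N(-d1) = 0.28210935; N(-d2) = 0.55192253
P = 45.9900 * 0.94932887 * 0.55192253 - 52.7800 * 0.96850658 * 0.28210935 = 9.6759


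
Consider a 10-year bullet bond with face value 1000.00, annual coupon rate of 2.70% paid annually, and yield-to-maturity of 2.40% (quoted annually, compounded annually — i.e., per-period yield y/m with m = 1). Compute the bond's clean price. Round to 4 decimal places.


Answer: Price = 1026.3924

Derivation:
Coupon per period c = face * coupon_rate / m = 27.000000
Periods per year m = 1; per-period yield y/m = 0.024000
Number of cashflows N = 10
Cashflows (t years, CF_t, discount factor 1/(1+y/m)^(m*t), PV):
  t = 1.0000: CF_t = 27.000000, DF = 0.976562, PV = 26.367188
  t = 2.0000: CF_t = 27.000000, DF = 0.953674, PV = 25.749207
  t = 3.0000: CF_t = 27.000000, DF = 0.931323, PV = 25.145710
  t = 4.0000: CF_t = 27.000000, DF = 0.909495, PV = 24.556357
  t = 5.0000: CF_t = 27.000000, DF = 0.888178, PV = 23.980817
  t = 6.0000: CF_t = 27.000000, DF = 0.867362, PV = 23.418767
  t = 7.0000: CF_t = 27.000000, DF = 0.847033, PV = 22.869890
  t = 8.0000: CF_t = 27.000000, DF = 0.827181, PV = 22.333877
  t = 9.0000: CF_t = 27.000000, DF = 0.807794, PV = 21.810426
  t = 10.0000: CF_t = 1027.000000, DF = 0.788861, PV = 810.160150
Price P = sum_t PV_t = 1026.392387


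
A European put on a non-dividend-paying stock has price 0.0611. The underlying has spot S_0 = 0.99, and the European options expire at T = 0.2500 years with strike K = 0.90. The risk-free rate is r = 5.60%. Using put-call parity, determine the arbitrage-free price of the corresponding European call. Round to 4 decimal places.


Answer: Call price = 0.1636

Derivation:
Put-call parity: C - P = S_0 * exp(-qT) - K * exp(-rT).
S_0 * exp(-qT) = 0.9900 * 1.00000000 = 0.99000000
K * exp(-rT) = 0.9000 * 0.98609754 = 0.88748779
C = P + S*exp(-qT) - K*exp(-rT)
C = 0.0611 + 0.99000000 - 0.88748779 = 0.1636


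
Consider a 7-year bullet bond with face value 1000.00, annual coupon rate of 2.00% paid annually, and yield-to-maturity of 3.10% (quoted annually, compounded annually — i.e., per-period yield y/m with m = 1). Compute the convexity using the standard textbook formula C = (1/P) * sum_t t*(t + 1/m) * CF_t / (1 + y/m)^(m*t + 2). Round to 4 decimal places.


Coupon per period c = face * coupon_rate / m = 20.000000
Periods per year m = 1; per-period yield y/m = 0.031000
Number of cashflows N = 7
Cashflows (t years, CF_t, discount factor 1/(1+y/m)^(m*t), PV):
  t = 1.0000: CF_t = 20.000000, DF = 0.969932, PV = 19.398642
  t = 2.0000: CF_t = 20.000000, DF = 0.940768, PV = 18.815366
  t = 3.0000: CF_t = 20.000000, DF = 0.912481, PV = 18.249627
  t = 4.0000: CF_t = 20.000000, DF = 0.885045, PV = 17.700899
  t = 5.0000: CF_t = 20.000000, DF = 0.858434, PV = 17.168671
  t = 6.0000: CF_t = 20.000000, DF = 0.832622, PV = 16.652445
  t = 7.0000: CF_t = 1020.000000, DF = 0.807587, PV = 823.738785
Price P = sum_t PV_t = 931.724435
Convexity numerator sum_t t*(t + 1/m) * CF_t / (1+y/m)^(m*t + 2):
  t = 1.0000: term = 36.499255
  t = 2.0000: term = 106.205397
  t = 3.0000: term = 206.024048
  t = 4.0000: term = 333.048897
  t = 5.0000: term = 484.552226
  t = 6.0000: term = 657.975865
  t = 7.0000: term = 43397.050272
Convexity = (1/P) * sum = 45221.355960 / 931.724435 = 48.535119

Answer: Convexity = 48.5351


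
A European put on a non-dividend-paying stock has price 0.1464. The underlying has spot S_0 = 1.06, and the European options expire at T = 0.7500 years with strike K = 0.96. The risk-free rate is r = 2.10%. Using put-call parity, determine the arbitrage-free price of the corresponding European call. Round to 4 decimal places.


Answer: Call price = 0.2614

Derivation:
Put-call parity: C - P = S_0 * exp(-qT) - K * exp(-rT).
S_0 * exp(-qT) = 1.0600 * 1.00000000 = 1.06000000
K * exp(-rT) = 0.9600 * 0.98437338 = 0.94499845
C = P + S*exp(-qT) - K*exp(-rT)
C = 0.1464 + 1.06000000 - 0.94499845 = 0.2614


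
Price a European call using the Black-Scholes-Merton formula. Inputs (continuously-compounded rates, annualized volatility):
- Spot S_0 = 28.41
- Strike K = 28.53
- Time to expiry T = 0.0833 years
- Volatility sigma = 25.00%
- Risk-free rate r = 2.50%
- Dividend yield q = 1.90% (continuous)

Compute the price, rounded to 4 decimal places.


Answer: Price = 0.7661

Derivation:
d1 = (ln(S/K) + (r - q + 0.5*sigma^2) * T) / (sigma * sqrt(T)) = -0.01541202
d2 = d1 - sigma * sqrt(T) = -0.08756637
exp(-rT) = 0.99791967; exp(-qT) = 0.99841855
C = S_0 * exp(-qT) * N(d1) - K * exp(-rT) * N(d2)
N(d1) = 0.49385174; N(d2) = 0.46511067
C = 28.4100 * 0.99841855 * 0.49385174 - 28.5300 * 0.99791967 * 0.46511067 = 0.7661


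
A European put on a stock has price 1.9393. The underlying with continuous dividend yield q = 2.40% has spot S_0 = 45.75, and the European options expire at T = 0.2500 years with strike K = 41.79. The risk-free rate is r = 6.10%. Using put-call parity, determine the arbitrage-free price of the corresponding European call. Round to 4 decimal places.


Put-call parity: C - P = S_0 * exp(-qT) - K * exp(-rT).
S_0 * exp(-qT) = 45.7500 * 0.99401796 = 45.47632186
K * exp(-rT) = 41.7900 * 0.98486569 = 41.15753729
C = P + S*exp(-qT) - K*exp(-rT)
C = 1.9393 + 45.47632186 - 41.15753729 = 6.2581

Answer: Call price = 6.2581


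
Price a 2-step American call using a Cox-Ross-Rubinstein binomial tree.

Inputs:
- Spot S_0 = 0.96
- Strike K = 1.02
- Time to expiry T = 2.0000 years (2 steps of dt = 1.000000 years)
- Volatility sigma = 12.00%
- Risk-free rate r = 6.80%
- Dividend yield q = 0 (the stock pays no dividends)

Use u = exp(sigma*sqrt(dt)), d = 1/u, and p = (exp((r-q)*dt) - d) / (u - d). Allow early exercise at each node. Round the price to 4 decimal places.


Answer: Price = V(0,0) = 0.1017

Derivation:
dt = T/N = 1.000000
u = exp(sigma*sqrt(dt)) = 1.127497; d = 1/u = 0.886920
p = (exp((r-q)*dt) - d) / (u - d) = 0.762522
Discount per step: exp(-r*dt) = 0.934260
Stock lattice S(k, i) with i counting down-moves:
  k=0: S(0,0) = 0.9600
  k=1: S(1,0) = 1.0824; S(1,1) = 0.8514
  k=2: S(2,0) = 1.2204; S(2,1) = 0.9600; S(2,2) = 0.7552
Terminal payoffs V(N, i) = max(S_T - K, 0):
  V(2,0) = 0.200399; V(2,1) = 0.000000; V(2,2) = 0.000000
Backward induction: V(k, i) = exp(-r*dt) * [p * V(k+1, i) + (1-p) * V(k+1, i+1)]; then take max(V_cont, immediate exercise) for American.
  V(1,0) = exp(-r*dt) * [p*0.200399 + (1-p)*0.000000] = 0.142763; exercise = 0.062397; V(1,0) = max -> 0.142763
  V(1,1) = exp(-r*dt) * [p*0.000000 + (1-p)*0.000000] = 0.000000; exercise = 0.000000; V(1,1) = max -> 0.000000
  V(0,0) = exp(-r*dt) * [p*0.142763 + (1-p)*0.000000] = 0.101704; exercise = 0.000000; V(0,0) = max -> 0.101704


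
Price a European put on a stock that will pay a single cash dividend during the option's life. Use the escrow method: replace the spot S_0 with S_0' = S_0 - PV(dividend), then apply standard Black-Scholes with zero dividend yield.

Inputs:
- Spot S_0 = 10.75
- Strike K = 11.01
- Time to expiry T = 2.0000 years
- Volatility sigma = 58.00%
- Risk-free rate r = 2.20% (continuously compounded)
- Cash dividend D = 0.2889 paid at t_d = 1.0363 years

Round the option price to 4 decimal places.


Answer: Price = 3.3769

Derivation:
PV(D) = D * exp(-r * t_d) = 0.2889 * 0.97745932 = 0.28238800
S_0' = S_0 - PV(D) = 10.7500 - 0.28238800 = 10.46761200
d1 = (ln(S_0'/K) + (r + sigma^2/2)*T) / (sigma*sqrt(T)) = 0.40217548
d2 = d1 - sigma*sqrt(T) = -0.41806839
exp(-rT) = 0.95695396
N(-d1) = 0.34377744; N(-d2) = 0.66205144
P = K * exp(-rT) * N(-d2) - S_0' * N(-d1) = 11.0100 * 0.95695396 * 0.66205144 - 10.46761200 * 0.34377744 = 3.3769


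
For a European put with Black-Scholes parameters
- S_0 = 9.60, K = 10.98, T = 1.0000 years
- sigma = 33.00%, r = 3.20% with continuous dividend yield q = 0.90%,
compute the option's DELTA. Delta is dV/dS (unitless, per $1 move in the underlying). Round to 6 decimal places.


Answer: Delta = -0.563310

Derivation:
d1 = -0.1723101140; d2 = -0.5023101140
phi(d1) = 0.3930635714; exp(-qT) = 0.9910403788; exp(-rT) = 0.9685065821
N(-d1) = 0.5684031333
Delta = -exp(-qT) * N(-d1) = -0.9910403788 * 0.5684031333 = -0.563310


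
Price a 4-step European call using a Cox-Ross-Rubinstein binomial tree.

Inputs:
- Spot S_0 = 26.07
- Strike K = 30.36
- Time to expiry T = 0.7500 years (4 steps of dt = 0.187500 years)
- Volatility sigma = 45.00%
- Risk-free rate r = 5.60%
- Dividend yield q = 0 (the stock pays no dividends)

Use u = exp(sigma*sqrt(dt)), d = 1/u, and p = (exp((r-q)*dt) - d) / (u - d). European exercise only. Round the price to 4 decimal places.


dt = T/N = 0.187500
u = exp(sigma*sqrt(dt)) = 1.215136; d = 1/u = 0.822953
p = (exp((r-q)*dt) - d) / (u - d) = 0.478354
Discount per step: exp(-r*dt) = 0.989555
Stock lattice S(k, i) with i counting down-moves:
  k=0: S(0,0) = 26.0700
  k=1: S(1,0) = 31.6786; S(1,1) = 21.4544
  k=2: S(2,0) = 38.4938; S(2,1) = 26.0700; S(2,2) = 17.6560
  k=3: S(3,0) = 46.7752; S(3,1) = 31.6786; S(3,2) = 21.4544; S(3,3) = 14.5300
  k=4: S(4,0) = 56.8382; S(4,1) = 38.4938; S(4,2) = 26.0700; S(4,3) = 17.6560; S(4,4) = 11.9575
Terminal payoffs V(N, i) = max(S_T - K, 0):
  V(4,0) = 26.478169; V(4,1) = 8.133780; V(4,2) = 0.000000; V(4,3) = 0.000000; V(4,4) = 0.000000
Backward induction: V(k, i) = exp(-r*dt) * [p * V(k+1, i) + (1-p) * V(k+1, i+1)].
  V(3,0) = exp(-r*dt) * [p*26.478169 + (1-p)*8.133780] = 16.732276
  V(3,1) = exp(-r*dt) * [p*8.133780 + (1-p)*0.000000] = 3.850186
  V(3,2) = exp(-r*dt) * [p*0.000000 + (1-p)*0.000000] = 0.000000
  V(3,3) = exp(-r*dt) * [p*0.000000 + (1-p)*0.000000] = 0.000000
  V(2,0) = exp(-r*dt) * [p*16.732276 + (1-p)*3.850186] = 9.907804
  V(2,1) = exp(-r*dt) * [p*3.850186 + (1-p)*0.000000] = 1.822514
  V(2,2) = exp(-r*dt) * [p*0.000000 + (1-p)*0.000000] = 0.000000
  V(1,0) = exp(-r*dt) * [p*9.907804 + (1-p)*1.822514] = 5.630711
  V(1,1) = exp(-r*dt) * [p*1.822514 + (1-p)*0.000000] = 0.862701
  V(0,0) = exp(-r*dt) * [p*5.630711 + (1-p)*0.862701] = 3.110663

Answer: Price = V(0,0) = 3.1107


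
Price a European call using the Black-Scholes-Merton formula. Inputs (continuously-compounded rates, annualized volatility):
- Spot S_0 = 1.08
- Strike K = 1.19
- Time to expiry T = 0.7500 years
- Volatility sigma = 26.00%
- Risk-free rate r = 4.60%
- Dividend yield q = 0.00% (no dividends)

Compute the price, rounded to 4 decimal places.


d1 = (ln(S/K) + (r - q + 0.5*sigma^2) * T) / (sigma * sqrt(T)) = -0.16495459
d2 = d1 - sigma * sqrt(T) = -0.39012120
exp(-rT) = 0.96608834; exp(-qT) = 1.00000000
C = S_0 * exp(-qT) * N(d1) - K * exp(-rT) * N(d2)
N(d1) = 0.43448986; N(d2) = 0.34822346
C = 1.0800 * 1.00000000 * 0.43448986 - 1.1900 * 0.96608834 * 0.34822346 = 0.0689

Answer: Price = 0.0689


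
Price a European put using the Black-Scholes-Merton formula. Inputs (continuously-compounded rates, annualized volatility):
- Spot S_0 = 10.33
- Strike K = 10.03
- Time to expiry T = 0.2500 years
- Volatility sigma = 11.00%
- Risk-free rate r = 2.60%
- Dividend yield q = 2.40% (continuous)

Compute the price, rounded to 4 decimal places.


Answer: Price = 0.1025

Derivation:
d1 = (ln(S/K) + (r - q + 0.5*sigma^2) * T) / (sigma * sqrt(T)) = 0.57243966
d2 = d1 - sigma * sqrt(T) = 0.51743966
exp(-rT) = 0.99352108; exp(-qT) = 0.99401796
P = K * exp(-rT) * N(-d2) - S_0 * exp(-qT) * N(-d1)
N(-d1) = 0.28351208; N(-d2) = 0.30242464
P = 10.0300 * 0.99352108 * 0.30242464 - 10.3300 * 0.99401796 * 0.28351208 = 0.1025


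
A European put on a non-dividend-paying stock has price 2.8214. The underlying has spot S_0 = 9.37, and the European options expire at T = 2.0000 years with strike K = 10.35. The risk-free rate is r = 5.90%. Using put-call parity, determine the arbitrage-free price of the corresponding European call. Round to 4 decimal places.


Answer: Call price = 2.9934

Derivation:
Put-call parity: C - P = S_0 * exp(-qT) - K * exp(-rT).
S_0 * exp(-qT) = 9.3700 * 1.00000000 = 9.37000000
K * exp(-rT) = 10.3500 * 0.88869605 = 9.19800414
C = P + S*exp(-qT) - K*exp(-rT)
C = 2.8214 + 9.37000000 - 9.19800414 = 2.9934


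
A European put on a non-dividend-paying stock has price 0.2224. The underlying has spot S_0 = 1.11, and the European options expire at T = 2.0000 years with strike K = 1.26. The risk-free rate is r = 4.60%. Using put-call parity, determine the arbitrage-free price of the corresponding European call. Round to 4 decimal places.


Answer: Call price = 0.1831

Derivation:
Put-call parity: C - P = S_0 * exp(-qT) - K * exp(-rT).
S_0 * exp(-qT) = 1.1100 * 1.00000000 = 1.11000000
K * exp(-rT) = 1.2600 * 0.91210515 = 1.14925249
C = P + S*exp(-qT) - K*exp(-rT)
C = 0.2224 + 1.11000000 - 1.14925249 = 0.1831


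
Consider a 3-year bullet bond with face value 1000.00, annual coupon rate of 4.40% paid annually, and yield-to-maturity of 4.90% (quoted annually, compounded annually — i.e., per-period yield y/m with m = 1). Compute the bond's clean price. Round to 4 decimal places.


Coupon per period c = face * coupon_rate / m = 44.000000
Periods per year m = 1; per-period yield y/m = 0.049000
Number of cashflows N = 3
Cashflows (t years, CF_t, discount factor 1/(1+y/m)^(m*t), PV):
  t = 1.0000: CF_t = 44.000000, DF = 0.953289, PV = 41.944709
  t = 2.0000: CF_t = 44.000000, DF = 0.908760, PV = 39.985423
  t = 3.0000: CF_t = 1044.000000, DF = 0.866310, PV = 904.428073
Price P = sum_t PV_t = 986.358206

Answer: Price = 986.3582


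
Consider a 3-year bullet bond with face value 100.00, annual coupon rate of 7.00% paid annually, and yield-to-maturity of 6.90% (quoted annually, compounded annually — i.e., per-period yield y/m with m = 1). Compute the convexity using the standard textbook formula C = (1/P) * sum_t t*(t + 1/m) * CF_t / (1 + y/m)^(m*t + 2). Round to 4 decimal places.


Answer: Convexity = 9.6086

Derivation:
Coupon per period c = face * coupon_rate / m = 7.000000
Periods per year m = 1; per-period yield y/m = 0.069000
Number of cashflows N = 3
Cashflows (t years, CF_t, discount factor 1/(1+y/m)^(m*t), PV):
  t = 1.0000: CF_t = 7.000000, DF = 0.935454, PV = 6.548176
  t = 2.0000: CF_t = 7.000000, DF = 0.875074, PV = 6.125515
  t = 3.0000: CF_t = 107.000000, DF = 0.818591, PV = 87.589221
Price P = sum_t PV_t = 100.262912
Convexity numerator sum_t t*(t + 1/m) * CF_t / (1+y/m)^(m*t + 2):
  t = 1.0000: term = 11.460272
  t = 2.0000: term = 32.161661
  t = 3.0000: term = 919.764192
Convexity = (1/P) * sum = 963.386125 / 100.262912 = 9.608599


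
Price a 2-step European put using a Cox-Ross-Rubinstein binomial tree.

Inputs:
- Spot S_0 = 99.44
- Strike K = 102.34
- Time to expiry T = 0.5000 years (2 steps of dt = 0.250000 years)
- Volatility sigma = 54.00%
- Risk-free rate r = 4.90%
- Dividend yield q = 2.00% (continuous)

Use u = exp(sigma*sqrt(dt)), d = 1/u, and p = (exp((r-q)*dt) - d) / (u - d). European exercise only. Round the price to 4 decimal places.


Answer: Price = V(0,0) = 14.6827

Derivation:
dt = T/N = 0.250000
u = exp(sigma*sqrt(dt)) = 1.309964; d = 1/u = 0.763379
p = (exp((r-q)*dt) - d) / (u - d) = 0.446219
Discount per step: exp(-r*dt) = 0.987825
Stock lattice S(k, i) with i counting down-moves:
  k=0: S(0,0) = 99.4400
  k=1: S(1,0) = 130.2629; S(1,1) = 75.9105
  k=2: S(2,0) = 170.6397; S(2,1) = 99.4400; S(2,2) = 57.9485
Terminal payoffs V(N, i) = max(K - S_T, 0):
  V(2,0) = 0.000000; V(2,1) = 2.900000; V(2,2) = 44.391514
Backward induction: V(k, i) = exp(-r*dt) * [p * V(k+1, i) + (1-p) * V(k+1, i+1)].
  V(1,0) = exp(-r*dt) * [p*0.000000 + (1-p)*2.900000] = 1.586410
  V(1,1) = exp(-r*dt) * [p*2.900000 + (1-p)*44.391514] = 25.562131
  V(0,0) = exp(-r*dt) * [p*1.586410 + (1-p)*25.562131] = 14.682728


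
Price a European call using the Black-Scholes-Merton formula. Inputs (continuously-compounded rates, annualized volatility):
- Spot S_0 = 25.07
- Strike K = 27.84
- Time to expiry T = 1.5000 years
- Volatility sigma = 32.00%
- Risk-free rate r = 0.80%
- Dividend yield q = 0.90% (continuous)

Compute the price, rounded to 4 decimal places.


d1 = (ln(S/K) + (r - q + 0.5*sigma^2) * T) / (sigma * sqrt(T)) = -0.07527569
d2 = d1 - sigma * sqrt(T) = -0.46719404
exp(-rT) = 0.98807171; exp(-qT) = 0.98659072
C = S_0 * exp(-qT) * N(d1) - K * exp(-rT) * N(d2)
N(d1) = 0.46999768; N(d2) = 0.32018053
C = 25.0700 * 0.98659072 * 0.46999768 - 27.8400 * 0.98807171 * 0.32018053 = 2.8173

Answer: Price = 2.8173


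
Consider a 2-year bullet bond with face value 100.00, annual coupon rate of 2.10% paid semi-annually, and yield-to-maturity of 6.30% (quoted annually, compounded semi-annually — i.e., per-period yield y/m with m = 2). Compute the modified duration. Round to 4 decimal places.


Coupon per period c = face * coupon_rate / m = 1.050000
Periods per year m = 2; per-period yield y/m = 0.031500
Number of cashflows N = 4
Cashflows (t years, CF_t, discount factor 1/(1+y/m)^(m*t), PV):
  t = 0.5000: CF_t = 1.050000, DF = 0.969462, PV = 1.017935
  t = 1.0000: CF_t = 1.050000, DF = 0.939856, PV = 0.986849
  t = 1.5000: CF_t = 1.050000, DF = 0.911155, PV = 0.956713
  t = 2.0000: CF_t = 101.050000, DF = 0.883330, PV = 89.260515
Price P = sum_t PV_t = 92.222012
First compute Macaulay numerator sum_t t * PV_t:
  t * PV_t at t = 0.5000: 0.508968
  t * PV_t at t = 1.0000: 0.986849
  t * PV_t at t = 1.5000: 1.435069
  t * PV_t at t = 2.0000: 178.521030
Macaulay duration D = 181.451916 / 92.222012 = 1.967555
Modified duration = D / (1 + y/m) = 1.967555 / (1 + 0.031500) = 1.907470

Answer: Modified duration = 1.9075


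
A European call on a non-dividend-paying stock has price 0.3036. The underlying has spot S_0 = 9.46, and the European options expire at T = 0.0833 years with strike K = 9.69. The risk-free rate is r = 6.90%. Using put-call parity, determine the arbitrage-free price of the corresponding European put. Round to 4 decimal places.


Answer: Put price = 0.4781

Derivation:
Put-call parity: C - P = S_0 * exp(-qT) - K * exp(-rT).
S_0 * exp(-qT) = 9.4600 * 1.00000000 = 9.46000000
K * exp(-rT) = 9.6900 * 0.99426879 = 9.63446454
P = C - S*exp(-qT) + K*exp(-rT)
P = 0.3036 - 9.46000000 + 9.63446454 = 0.4781


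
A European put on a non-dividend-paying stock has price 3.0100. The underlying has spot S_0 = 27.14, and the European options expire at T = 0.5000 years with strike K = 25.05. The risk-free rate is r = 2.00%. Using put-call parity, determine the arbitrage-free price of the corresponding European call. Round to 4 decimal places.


Put-call parity: C - P = S_0 * exp(-qT) - K * exp(-rT).
S_0 * exp(-qT) = 27.1400 * 1.00000000 = 27.14000000
K * exp(-rT) = 25.0500 * 0.99004983 = 24.80074834
C = P + S*exp(-qT) - K*exp(-rT)
C = 3.0100 + 27.14000000 - 24.80074834 = 5.3493

Answer: Call price = 5.3493


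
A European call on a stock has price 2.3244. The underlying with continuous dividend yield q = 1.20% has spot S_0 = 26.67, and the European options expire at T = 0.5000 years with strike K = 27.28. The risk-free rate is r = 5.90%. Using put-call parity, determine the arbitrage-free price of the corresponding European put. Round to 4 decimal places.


Put-call parity: C - P = S_0 * exp(-qT) - K * exp(-rT).
S_0 * exp(-qT) = 26.6700 * 0.99401796 = 26.51045910
K * exp(-rT) = 27.2800 * 0.97093088 = 26.48699434
P = C - S*exp(-qT) + K*exp(-rT)
P = 2.3244 - 26.51045910 + 26.48699434 = 2.3009

Answer: Put price = 2.3009


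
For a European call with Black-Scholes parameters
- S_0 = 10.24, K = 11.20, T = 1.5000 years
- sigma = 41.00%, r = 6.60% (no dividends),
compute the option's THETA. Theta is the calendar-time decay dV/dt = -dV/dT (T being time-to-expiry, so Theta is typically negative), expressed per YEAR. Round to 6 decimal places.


d1 = 0.2697681629; d2 = -0.2323772344
phi(d1) = 0.3846867301; exp(-qT) = 1.0000000000; exp(-rT) = 0.9057427080
Theta = -S*exp(-qT)*phi(d1)*sigma/(2*sqrt(T)) - r*K*exp(-rT)*N(d2) + q*S*exp(-qT)*N(d1)
N(d1) = 0.6063306913; N(d2) = 0.4081225147; sqrt(T) = 1.2247448714
Term 1 = -10.2400 * 1.0000000000 * 0.3846867301 * 0.4100 / (2 * 1.2247448714) = -0.6593490634
Term 2 = -0.0660 * 11.2000 * 0.9057427080 * 0.4081225147 = -0.2732482306
Term 3 = 0 (no dividend yield, q = 0)
Theta = -0.6593490634 + (-0.2732482306) + (0.0000000000) = -0.932597

Answer: Theta = -0.932597


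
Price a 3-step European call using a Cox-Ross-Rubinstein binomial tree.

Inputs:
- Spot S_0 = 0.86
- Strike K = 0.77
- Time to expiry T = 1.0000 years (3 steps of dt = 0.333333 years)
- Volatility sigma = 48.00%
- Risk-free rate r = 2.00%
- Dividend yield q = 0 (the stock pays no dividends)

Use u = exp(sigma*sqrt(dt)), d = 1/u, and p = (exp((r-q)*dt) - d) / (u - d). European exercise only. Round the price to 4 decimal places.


dt = T/N = 0.333333
u = exp(sigma*sqrt(dt)) = 1.319335; d = 1/u = 0.757957
p = (exp((r-q)*dt) - d) / (u - d) = 0.443073
Discount per step: exp(-r*dt) = 0.993356
Stock lattice S(k, i) with i counting down-moves:
  k=0: S(0,0) = 0.8600
  k=1: S(1,0) = 1.1346; S(1,1) = 0.6518
  k=2: S(2,0) = 1.4970; S(2,1) = 0.8600; S(2,2) = 0.4941
  k=3: S(3,0) = 1.9750; S(3,1) = 1.1346; S(3,2) = 0.6518; S(3,3) = 0.3745
Terminal payoffs V(N, i) = max(S_T - K, 0):
  V(3,0) = 1.204986; V(3,1) = 0.364628; V(3,2) = 0.000000; V(3,3) = 0.000000
Backward induction: V(k, i) = exp(-r*dt) * [p * V(k+1, i) + (1-p) * V(k+1, i+1)].
  V(2,0) = exp(-r*dt) * [p*1.204986 + (1-p)*0.364628] = 0.732072
  V(2,1) = exp(-r*dt) * [p*0.364628 + (1-p)*0.000000] = 0.160484
  V(2,2) = exp(-r*dt) * [p*0.000000 + (1-p)*0.000000] = 0.000000
  V(1,0) = exp(-r*dt) * [p*0.732072 + (1-p)*0.160484] = 0.410990
  V(1,1) = exp(-r*dt) * [p*0.160484 + (1-p)*0.000000] = 0.070634
  V(0,0) = exp(-r*dt) * [p*0.410990 + (1-p)*0.070634] = 0.219965

Answer: Price = V(0,0) = 0.2200


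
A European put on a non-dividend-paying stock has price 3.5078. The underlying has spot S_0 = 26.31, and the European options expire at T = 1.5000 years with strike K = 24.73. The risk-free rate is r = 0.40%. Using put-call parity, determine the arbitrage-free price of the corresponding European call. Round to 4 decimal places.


Put-call parity: C - P = S_0 * exp(-qT) - K * exp(-rT).
S_0 * exp(-qT) = 26.3100 * 1.00000000 = 26.31000000
K * exp(-rT) = 24.7300 * 0.99401796 = 24.58206425
C = P + S*exp(-qT) - K*exp(-rT)
C = 3.5078 + 26.31000000 - 24.58206425 = 5.2357

Answer: Call price = 5.2357


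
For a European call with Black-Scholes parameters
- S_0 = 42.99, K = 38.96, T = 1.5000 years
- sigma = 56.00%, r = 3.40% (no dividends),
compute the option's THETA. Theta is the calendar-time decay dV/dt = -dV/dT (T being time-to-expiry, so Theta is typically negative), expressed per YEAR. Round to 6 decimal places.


Answer: Theta = -3.917153

Derivation:
d1 = 0.5608049199; d2 = -0.1250522081
phi(d1) = 0.3408919847; exp(-qT) = 1.0000000000; exp(-rT) = 0.9502786705
Theta = -S*exp(-qT)*phi(d1)*sigma/(2*sqrt(T)) - r*K*exp(-rT)*N(d2) + q*S*exp(-qT)*N(d1)
N(d1) = 0.7125347338; N(d2) = 0.4502411093; sqrt(T) = 1.2247448714
Term 1 = -42.9900 * 1.0000000000 * 0.3408919847 * 0.5600 / (2 * 1.2247448714) = -3.3503998213
Term 2 = -0.0340 * 38.9600 * 0.9502786705 * 0.4502411093 = -0.5667532150
Term 3 = 0 (no dividend yield, q = 0)
Theta = -3.3503998213 + (-0.5667532150) + (0.0000000000) = -3.917153


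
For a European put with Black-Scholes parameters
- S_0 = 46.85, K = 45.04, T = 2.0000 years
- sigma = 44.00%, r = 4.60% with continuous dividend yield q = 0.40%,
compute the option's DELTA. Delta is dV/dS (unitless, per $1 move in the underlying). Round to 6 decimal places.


d1 = 0.5094383346; d2 = -0.1128156329
phi(d1) = 0.3503921786; exp(-qT) = 0.9920319148; exp(-rT) = 0.9121051495
N(-d1) = 0.3052225059
Delta = -exp(-qT) * N(-d1) = -0.9920319148 * 0.3052225059 = -0.302790

Answer: Delta = -0.302790


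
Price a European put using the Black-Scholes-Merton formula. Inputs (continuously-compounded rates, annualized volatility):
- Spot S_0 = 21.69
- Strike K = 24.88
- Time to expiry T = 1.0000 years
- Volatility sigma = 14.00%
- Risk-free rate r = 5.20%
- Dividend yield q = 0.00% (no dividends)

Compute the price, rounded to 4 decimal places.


d1 = (ln(S/K) + (r - q + 0.5*sigma^2) * T) / (sigma * sqrt(T)) = -0.53866388
d2 = d1 - sigma * sqrt(T) = -0.67866388
exp(-rT) = 0.94932887; exp(-qT) = 1.00000000
P = K * exp(-rT) * N(-d2) - S_0 * exp(-qT) * N(-d1)
N(-d1) = 0.70494060; N(-d2) = 0.75132457
P = 24.8800 * 0.94932887 * 0.75132457 - 21.6900 * 1.00000000 * 0.70494060 = 2.4556

Answer: Price = 2.4556


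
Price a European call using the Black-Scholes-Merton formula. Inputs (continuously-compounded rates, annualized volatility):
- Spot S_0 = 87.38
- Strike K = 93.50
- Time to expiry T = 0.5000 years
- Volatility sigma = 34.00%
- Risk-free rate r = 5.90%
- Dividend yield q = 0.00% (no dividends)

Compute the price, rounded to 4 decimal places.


d1 = (ln(S/K) + (r - q + 0.5*sigma^2) * T) / (sigma * sqrt(T)) = -0.03866216
d2 = d1 - sigma * sqrt(T) = -0.27907846
exp(-rT) = 0.97093088; exp(-qT) = 1.00000000
C = S_0 * exp(-qT) * N(d1) - K * exp(-rT) * N(d2)
N(d1) = 0.48457987; N(d2) = 0.39009231
C = 87.3800 * 1.00000000 * 0.48457987 - 93.5000 * 0.97093088 * 0.39009231 = 6.9292

Answer: Price = 6.9292


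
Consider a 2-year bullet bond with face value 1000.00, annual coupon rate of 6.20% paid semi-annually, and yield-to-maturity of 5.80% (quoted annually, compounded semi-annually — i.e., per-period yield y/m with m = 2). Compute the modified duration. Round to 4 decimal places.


Coupon per period c = face * coupon_rate / m = 31.000000
Periods per year m = 2; per-period yield y/m = 0.029000
Number of cashflows N = 4
Cashflows (t years, CF_t, discount factor 1/(1+y/m)^(m*t), PV):
  t = 0.5000: CF_t = 31.000000, DF = 0.971817, PV = 30.126336
  t = 1.0000: CF_t = 31.000000, DF = 0.944429, PV = 29.277295
  t = 1.5000: CF_t = 31.000000, DF = 0.917812, PV = 28.452181
  t = 2.0000: CF_t = 1031.000000, DF = 0.891946, PV = 919.596196
Price P = sum_t PV_t = 1007.452009
First compute Macaulay numerator sum_t t * PV_t:
  t * PV_t at t = 0.5000: 15.063168
  t * PV_t at t = 1.0000: 29.277295
  t * PV_t at t = 1.5000: 42.678272
  t * PV_t at t = 2.0000: 1839.192393
Macaulay duration D = 1926.211128 / 1007.452009 = 1.911963
Modified duration = D / (1 + y/m) = 1.911963 / (1 + 0.029000) = 1.858079

Answer: Modified duration = 1.8581


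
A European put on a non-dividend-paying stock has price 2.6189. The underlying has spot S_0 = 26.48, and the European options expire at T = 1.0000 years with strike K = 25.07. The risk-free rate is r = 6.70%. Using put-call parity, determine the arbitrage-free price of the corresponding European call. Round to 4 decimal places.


Put-call parity: C - P = S_0 * exp(-qT) - K * exp(-rT).
S_0 * exp(-qT) = 26.4800 * 1.00000000 = 26.48000000
K * exp(-rT) = 25.0700 * 0.93519520 = 23.44534370
C = P + S*exp(-qT) - K*exp(-rT)
C = 2.6189 + 26.48000000 - 23.44534370 = 5.6536

Answer: Call price = 5.6536


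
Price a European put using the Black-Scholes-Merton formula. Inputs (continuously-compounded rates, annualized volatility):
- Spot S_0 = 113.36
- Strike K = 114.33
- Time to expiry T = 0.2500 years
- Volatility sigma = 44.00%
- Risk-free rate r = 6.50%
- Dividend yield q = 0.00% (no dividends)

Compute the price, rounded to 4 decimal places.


d1 = (ln(S/K) + (r - q + 0.5*sigma^2) * T) / (sigma * sqrt(T)) = 0.14513451
d2 = d1 - sigma * sqrt(T) = -0.07486549
exp(-rT) = 0.98388132; exp(-qT) = 1.00000000
P = K * exp(-rT) * N(-d2) - S_0 * exp(-qT) * N(-d1)
N(-d1) = 0.44230234; N(-d2) = 0.52983913
P = 114.3300 * 0.98388132 * 0.52983913 - 113.3600 * 1.00000000 * 0.44230234 = 9.4607

Answer: Price = 9.4607


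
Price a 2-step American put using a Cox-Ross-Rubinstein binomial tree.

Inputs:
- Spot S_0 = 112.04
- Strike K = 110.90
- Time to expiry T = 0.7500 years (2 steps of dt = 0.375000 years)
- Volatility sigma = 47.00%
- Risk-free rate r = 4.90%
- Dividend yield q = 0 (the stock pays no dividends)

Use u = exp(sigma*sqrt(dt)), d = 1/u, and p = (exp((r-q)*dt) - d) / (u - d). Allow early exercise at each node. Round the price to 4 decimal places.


Answer: Price = V(0,0) = 14.2432

Derivation:
dt = T/N = 0.375000
u = exp(sigma*sqrt(dt)) = 1.333511; d = 1/u = 0.749900
p = (exp((r-q)*dt) - d) / (u - d) = 0.460315
Discount per step: exp(-r*dt) = 0.981793
Stock lattice S(k, i) with i counting down-moves:
  k=0: S(0,0) = 112.0400
  k=1: S(1,0) = 149.4065; S(1,1) = 84.0188
  k=2: S(2,0) = 199.2352; S(2,1) = 112.0400; S(2,2) = 63.0057
Terminal payoffs V(N, i) = max(K - S_T, 0):
  V(2,0) = 0.000000; V(2,1) = 0.000000; V(2,2) = 47.894258
Backward induction: V(k, i) = exp(-r*dt) * [p * V(k+1, i) + (1-p) * V(k+1, i+1)]; then take max(V_cont, immediate exercise) for American.
  V(1,0) = exp(-r*dt) * [p*0.000000 + (1-p)*0.000000] = 0.000000; exercise = 0.000000; V(1,0) = max -> 0.000000
  V(1,1) = exp(-r*dt) * [p*0.000000 + (1-p)*47.894258] = 25.377198; exercise = 26.881173; V(1,1) = max -> 26.881173
  V(0,0) = exp(-r*dt) * [p*0.000000 + (1-p)*26.881173] = 14.243228; exercise = 0.000000; V(0,0) = max -> 14.243228
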